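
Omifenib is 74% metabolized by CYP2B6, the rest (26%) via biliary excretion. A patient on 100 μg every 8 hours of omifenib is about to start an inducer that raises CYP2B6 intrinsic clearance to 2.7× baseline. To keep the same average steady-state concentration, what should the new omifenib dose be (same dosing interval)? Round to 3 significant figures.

CYP2B6: 0.74 × 2.7 = 1.998
Other: 0.26 (unchanged)
New clearance relative to baseline: 1.998 + 0.26 = 2.258.
To maintain the same steady-state level, dose must scale with clearance: new dose = 100 × 2.258 = 226 μg.

226 μg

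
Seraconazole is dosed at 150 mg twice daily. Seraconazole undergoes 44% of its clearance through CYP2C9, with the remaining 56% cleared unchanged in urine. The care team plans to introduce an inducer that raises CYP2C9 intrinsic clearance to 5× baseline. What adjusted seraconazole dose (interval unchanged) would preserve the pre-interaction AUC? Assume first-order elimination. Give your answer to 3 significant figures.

The CYP2C9 pathway (44% of clearance) increases to 5× activity: 0.44 × 5 = 2.2.
The remaining 56% of clearance is unaffected.
Relative clearance = 2.2 + 0.56 = 2.76.
Css,avg = (dose rate)/CL, so holding Css fixed requires dose ∝ CL: 150 × 2.76 = 414 mg.

414 mg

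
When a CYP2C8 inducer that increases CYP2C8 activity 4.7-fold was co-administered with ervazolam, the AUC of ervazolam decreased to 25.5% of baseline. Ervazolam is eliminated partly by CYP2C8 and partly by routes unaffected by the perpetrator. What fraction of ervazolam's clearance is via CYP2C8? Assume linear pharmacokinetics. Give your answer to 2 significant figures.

0.79

Let fm be the CYP2C8 fraction. New clearance relative to baseline = fm × 4.7 + (1 − fm).
AUC ratio = 1 / (new CL fraction), so new CL fraction = 1 / 0.255 = 3.922.
fm × 4.7 + 1 − fm = 3.922  ⇒  fm × (4.7 − 1) = 2.922  ⇒  fm = 0.79.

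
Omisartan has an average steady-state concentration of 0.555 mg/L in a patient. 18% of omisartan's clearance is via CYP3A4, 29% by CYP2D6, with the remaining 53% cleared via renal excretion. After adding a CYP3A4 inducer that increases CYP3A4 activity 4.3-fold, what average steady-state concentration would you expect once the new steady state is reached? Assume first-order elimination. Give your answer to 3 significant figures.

The CYP3A4 pathway (18% of clearance) increases to 4.3× activity: 0.18 × 4.3 = 0.774.
CYP2D6 (29%) and the residual 53% are unaffected.
Relative clearance = 0.774 + 0.29 + 0.53 = 1.594.
New average steady-state concentration = baseline ÷ relative clearance = 0.555 / 1.594 = 0.348 mg/L.

0.348 mg/L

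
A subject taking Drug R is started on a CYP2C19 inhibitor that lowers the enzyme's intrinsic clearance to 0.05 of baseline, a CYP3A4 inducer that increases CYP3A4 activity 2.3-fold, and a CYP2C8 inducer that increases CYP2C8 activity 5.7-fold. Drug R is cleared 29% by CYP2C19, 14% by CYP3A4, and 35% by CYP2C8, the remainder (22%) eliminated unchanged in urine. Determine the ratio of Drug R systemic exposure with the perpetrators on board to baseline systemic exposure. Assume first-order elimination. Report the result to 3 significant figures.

0.392

The CYP2C19 pathway (29% of clearance) falls to 0.05× activity: 0.29 × 0.05 = 0.0145.
The CYP3A4 pathway (14% of clearance) is boosted to 2.3× activity: 0.14 × 2.3 = 0.322.
The CYP2C8 pathway (35% of clearance) rises to 5.7× activity: 0.35 × 5.7 = 1.995.
Non-CYP routes (22%) are unchanged.
New clearance relative to baseline: 0.0145 + 0.322 + 1.995 + 0.22 = 2.5515.
Because systemic exposure varies inversely with clearance, the combined effect is 1 / 2.5515 = 0.392.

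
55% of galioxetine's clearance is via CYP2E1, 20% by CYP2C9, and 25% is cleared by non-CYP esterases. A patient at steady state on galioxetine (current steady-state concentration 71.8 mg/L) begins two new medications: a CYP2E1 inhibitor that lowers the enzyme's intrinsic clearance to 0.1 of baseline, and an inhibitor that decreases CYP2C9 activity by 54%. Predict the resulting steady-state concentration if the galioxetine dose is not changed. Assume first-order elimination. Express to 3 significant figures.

CYP2E1: 0.55 × 0.1 = 0.055
CYP2C9: 0.2 × 0.46 = 0.092
Other: 0.25 (unchanged)
Relative clearance = 0.055 + 0.092 + 0.25 = 0.397.
New steady-state concentration = 71.8 / 0.397 = 181 mg/L (concentration scales inversely with clearance).

181 mg/L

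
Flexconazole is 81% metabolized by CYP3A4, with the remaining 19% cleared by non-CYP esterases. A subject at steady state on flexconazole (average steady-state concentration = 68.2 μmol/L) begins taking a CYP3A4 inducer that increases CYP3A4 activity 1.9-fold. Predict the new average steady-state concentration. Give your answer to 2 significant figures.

39 μmol/L

CYP3A4: 0.81 × 1.9 = 1.539
Other: 0.19 (unchanged)
CL_new/CL_old = 1.539 + 0.19 = 1.729.
New average steady-state concentration = baseline ÷ relative clearance = 68.2 / 1.729 = 39 μmol/L.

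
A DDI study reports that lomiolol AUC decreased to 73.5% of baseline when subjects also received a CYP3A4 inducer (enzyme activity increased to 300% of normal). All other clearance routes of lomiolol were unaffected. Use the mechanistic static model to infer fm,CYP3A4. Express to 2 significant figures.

0.18

Write x for the fraction cleared via CYP3A4. The observed AUC change means clearance rose to 1/0.735 = 1.361 of baseline.
Only the CYP3A4 route changed, so 1.361 = x·3 + (1 − x), giving x = 0.18.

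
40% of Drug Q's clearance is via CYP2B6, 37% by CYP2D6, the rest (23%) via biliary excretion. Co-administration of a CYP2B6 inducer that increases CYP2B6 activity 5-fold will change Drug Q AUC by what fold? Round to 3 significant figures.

0.385

The CYP2B6 pathway (40% of clearance) rises to 5× activity: 0.4 × 5 = 2.
CYP2D6 (37%) and the residual 23% are unaffected.
New clearance relative to baseline: 2 + 0.37 + 0.23 = 2.6.
AUC ratio = CL_old/CL_new = 1 / 2.6 = 0.385.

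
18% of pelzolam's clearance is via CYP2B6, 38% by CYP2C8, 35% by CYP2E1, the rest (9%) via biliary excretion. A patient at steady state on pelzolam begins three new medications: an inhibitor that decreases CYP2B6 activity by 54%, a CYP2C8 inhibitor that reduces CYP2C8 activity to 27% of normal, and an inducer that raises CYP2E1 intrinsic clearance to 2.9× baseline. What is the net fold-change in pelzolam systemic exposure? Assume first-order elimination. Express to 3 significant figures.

0.775

The CYP2B6 pathway (18% of clearance) falls to 0.46× activity: 0.18 × 0.46 = 0.0828.
The CYP2C8 pathway (38% of clearance) drops to 0.27× activity: 0.38 × 0.27 = 0.1026.
The CYP2E1 pathway (35% of clearance) is boosted to 2.9× activity: 0.35 × 2.9 = 1.015.
Non-CYP routes (9%) are unchanged.
Relative clearance = 0.0828 + 0.1026 + 1.015 + 0.09 = 1.2904.
Because systemic exposure varies inversely with clearance, the combined effect is 1 / 1.2904 = 0.775.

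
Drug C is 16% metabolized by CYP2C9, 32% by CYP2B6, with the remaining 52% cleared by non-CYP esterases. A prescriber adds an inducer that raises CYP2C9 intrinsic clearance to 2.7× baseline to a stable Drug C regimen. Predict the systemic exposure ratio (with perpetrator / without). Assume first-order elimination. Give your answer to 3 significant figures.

CYP2C9: 0.16 × 2.7 = 0.432
CYP2B6: 0.32 (unchanged)
Other: 0.52 (unchanged)
CL_new/CL_old = 0.432 + 0.32 + 0.52 = 1.272.
Systemic exposure is inversely proportional to clearance, so the fold-change is 1 / 1.272 = 0.786.

0.786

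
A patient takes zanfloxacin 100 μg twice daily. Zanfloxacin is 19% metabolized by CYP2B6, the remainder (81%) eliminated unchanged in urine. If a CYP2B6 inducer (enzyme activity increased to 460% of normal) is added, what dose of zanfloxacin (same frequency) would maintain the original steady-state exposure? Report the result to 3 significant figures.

CYP2B6: 0.19 × 4.6 = 0.874
Other: 0.81 (unchanged)
New clearance relative to baseline: 0.874 + 0.81 = 1.684.
Css,avg = (dose rate)/CL, so holding Css fixed requires dose ∝ CL: 100 × 1.684 = 168 μg.

168 μg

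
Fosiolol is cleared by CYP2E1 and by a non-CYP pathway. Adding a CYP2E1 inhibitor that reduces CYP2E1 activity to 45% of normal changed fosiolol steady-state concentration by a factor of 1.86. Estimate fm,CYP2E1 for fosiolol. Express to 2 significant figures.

CL'/CL = 1 / 1.86 = 0.5376
0.45·fm + (1 − fm) = 0.5376
fm = (0.5376 − 1) / (0.45 − 1) = 0.84

0.84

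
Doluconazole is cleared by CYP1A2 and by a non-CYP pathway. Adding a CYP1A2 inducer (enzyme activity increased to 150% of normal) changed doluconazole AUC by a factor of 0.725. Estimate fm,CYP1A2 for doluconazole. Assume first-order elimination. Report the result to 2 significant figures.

CL'/CL = 1 / 0.725 = 1.379
1.5·fm + (1 − fm) = 1.379
fm = (1.379 − 1) / (1.5 − 1) = 0.76

0.76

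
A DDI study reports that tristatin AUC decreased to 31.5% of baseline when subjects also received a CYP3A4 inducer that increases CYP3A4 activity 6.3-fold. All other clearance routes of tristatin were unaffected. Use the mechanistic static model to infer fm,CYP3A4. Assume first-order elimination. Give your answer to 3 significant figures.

0.410

Let fm be the CYP3A4 fraction. New clearance relative to baseline = fm × 6.3 + (1 − fm).
AUC ratio = 1 / (new CL fraction), so new CL fraction = 1 / 0.315 = 3.175.
fm × 6.3 + 1 − fm = 3.175  ⇒  fm × (6.3 − 1) = 2.175  ⇒  fm = 0.410.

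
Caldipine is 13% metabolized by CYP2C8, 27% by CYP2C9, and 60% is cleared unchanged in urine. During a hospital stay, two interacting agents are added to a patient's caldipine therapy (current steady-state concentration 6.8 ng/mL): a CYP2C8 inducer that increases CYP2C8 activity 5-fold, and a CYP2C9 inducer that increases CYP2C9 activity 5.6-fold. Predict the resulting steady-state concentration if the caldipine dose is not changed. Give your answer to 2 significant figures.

The CYP2C8 pathway (13% of clearance) rises to 5× activity: 0.13 × 5 = 0.65.
The CYP2C9 pathway (27% of clearance) is boosted to 5.6× activity: 0.27 × 5.6 = 1.512.
Non-CYP routes (60%) are unchanged.
New clearance relative to baseline: 0.65 + 1.512 + 0.6 = 2.762.
Steady-state concentration ∝ 1/CL: new value = 6.8 / 2.762 = 2.5 ng/mL.

2.5 ng/mL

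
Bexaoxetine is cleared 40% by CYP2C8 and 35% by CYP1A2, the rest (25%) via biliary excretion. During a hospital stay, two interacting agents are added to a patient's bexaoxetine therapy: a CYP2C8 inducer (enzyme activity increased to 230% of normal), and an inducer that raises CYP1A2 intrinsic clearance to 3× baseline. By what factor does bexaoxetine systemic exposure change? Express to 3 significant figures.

CYP2C8: 0.4 × 2.3 = 0.92
CYP1A2: 0.35 × 3 = 1.05
Other: 0.25 (unchanged)
Relative clearance = 0.92 + 1.05 + 0.25 = 2.22.
Because systemic exposure varies inversely with clearance, the combined effect is 1 / 2.22 = 0.450.

0.450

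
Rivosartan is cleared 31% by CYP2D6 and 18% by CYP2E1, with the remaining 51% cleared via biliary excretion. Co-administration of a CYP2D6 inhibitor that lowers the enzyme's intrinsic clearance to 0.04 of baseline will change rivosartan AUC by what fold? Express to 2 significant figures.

CYP2D6: 0.31 × 0.04 = 0.0124
CYP2E1: 0.18 (unchanged)
Other: 0.51 (unchanged)
Relative clearance = 0.0124 + 0.18 + 0.51 = 0.7024.
AUC is inversely proportional to clearance, so the fold-change is 1 / 0.7024 = 1.4.

1.4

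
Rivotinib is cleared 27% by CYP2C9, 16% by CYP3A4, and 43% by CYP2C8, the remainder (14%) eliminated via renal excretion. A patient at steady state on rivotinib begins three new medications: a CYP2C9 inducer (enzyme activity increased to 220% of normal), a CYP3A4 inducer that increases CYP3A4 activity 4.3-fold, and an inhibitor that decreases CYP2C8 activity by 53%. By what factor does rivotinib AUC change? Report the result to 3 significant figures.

0.616

The CYP2C9 pathway (27% of clearance) increases to 2.2× activity: 0.27 × 2.2 = 0.594.
The CYP3A4 pathway (16% of clearance) rises to 4.3× activity: 0.16 × 4.3 = 0.688.
The CYP2C8 pathway (43% of clearance) is reduced to 0.47× activity: 0.43 × 0.47 = 0.2021.
Non-CYP routes (14%) are unchanged.
New clearance relative to baseline: 0.594 + 0.688 + 0.2021 + 0.14 = 1.6241.
AUC ∝ 1/CL: fold-change = 1 / 1.6241 = 0.616.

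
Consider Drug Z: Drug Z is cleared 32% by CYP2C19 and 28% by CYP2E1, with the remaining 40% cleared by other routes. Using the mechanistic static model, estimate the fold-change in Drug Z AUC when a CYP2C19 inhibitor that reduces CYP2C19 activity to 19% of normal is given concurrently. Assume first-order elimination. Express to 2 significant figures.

CYP2C19: 0.32 × 0.19 = 0.0608
CYP2E1: 0.28 (unchanged)
Other: 0.4 (unchanged)
Relative clearance = 0.0608 + 0.28 + 0.4 = 0.7408.
AUC is inversely proportional to clearance, so the fold-change is 1 / 0.7408 = 1.3.

1.3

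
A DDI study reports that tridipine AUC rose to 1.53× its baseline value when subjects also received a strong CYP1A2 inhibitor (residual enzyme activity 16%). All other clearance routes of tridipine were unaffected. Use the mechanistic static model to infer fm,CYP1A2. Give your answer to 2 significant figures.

CL'/CL = 1 / 1.53 = 0.6536
0.16·fm + (1 − fm) = 0.6536
fm = (0.6536 − 1) / (0.16 − 1) = 0.41

0.41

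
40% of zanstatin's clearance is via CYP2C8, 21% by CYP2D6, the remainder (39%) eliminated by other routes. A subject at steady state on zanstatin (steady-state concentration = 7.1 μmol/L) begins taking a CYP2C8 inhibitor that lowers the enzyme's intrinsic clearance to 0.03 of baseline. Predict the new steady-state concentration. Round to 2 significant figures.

12 μmol/L

The CYP2C8 pathway (40% of clearance) falls to 0.03× activity: 0.4 × 0.03 = 0.012.
CYP2D6 (21%) and the residual 39% are unaffected.
CL_new/CL_old = 0.012 + 0.21 + 0.39 = 0.612.
New steady-state concentration = baseline ÷ relative clearance = 7.1 / 0.612 = 12 μmol/L.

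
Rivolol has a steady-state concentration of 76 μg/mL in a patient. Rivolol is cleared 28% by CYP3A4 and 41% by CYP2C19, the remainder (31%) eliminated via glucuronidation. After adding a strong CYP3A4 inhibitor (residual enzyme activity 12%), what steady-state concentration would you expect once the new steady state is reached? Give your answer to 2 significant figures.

1.0 × 10² μg/mL

CYP3A4: 0.28 × 0.12 = 0.0336
CYP2C19: 0.41 (unchanged)
Other: 0.31 (unchanged)
Relative clearance = 0.0336 + 0.41 + 0.31 = 0.7536.
New steady-state concentration = baseline ÷ relative clearance = 76 / 0.7536 = 1.0 × 10² μg/mL.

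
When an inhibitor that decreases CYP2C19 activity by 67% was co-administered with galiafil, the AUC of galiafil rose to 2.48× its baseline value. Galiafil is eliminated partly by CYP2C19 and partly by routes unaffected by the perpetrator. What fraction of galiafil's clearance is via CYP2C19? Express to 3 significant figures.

CL'/CL = 1 / 2.48 = 0.4032
0.33·fm + (1 − fm) = 0.4032
fm = (0.4032 − 1) / (0.33 − 1) = 0.891

0.891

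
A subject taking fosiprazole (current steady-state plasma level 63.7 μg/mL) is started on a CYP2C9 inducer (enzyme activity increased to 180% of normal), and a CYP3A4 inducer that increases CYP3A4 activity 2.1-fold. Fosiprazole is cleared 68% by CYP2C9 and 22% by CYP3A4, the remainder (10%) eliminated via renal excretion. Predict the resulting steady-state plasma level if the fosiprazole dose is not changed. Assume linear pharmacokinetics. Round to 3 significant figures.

35.7 μg/mL

The CYP2C9 pathway (68% of clearance) increases to 1.8× activity: 0.68 × 1.8 = 1.224.
The CYP3A4 pathway (22% of clearance) is boosted to 2.1× activity: 0.22 × 2.1 = 0.462.
Non-CYP routes (10%) are unchanged.
New clearance relative to baseline: 1.224 + 0.462 + 0.1 = 1.786.
Steady-state plasma level ∝ 1/CL: new value = 63.7 / 1.786 = 35.7 μg/mL.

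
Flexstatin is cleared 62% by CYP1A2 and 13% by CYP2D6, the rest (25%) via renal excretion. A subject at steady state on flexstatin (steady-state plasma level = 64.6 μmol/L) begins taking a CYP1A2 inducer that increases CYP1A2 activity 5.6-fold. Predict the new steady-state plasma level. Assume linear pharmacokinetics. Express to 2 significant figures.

CYP1A2: 0.62 × 5.6 = 3.472
CYP2D6: 0.13 (unchanged)
Other: 0.25 (unchanged)
CL_new/CL_old = 3.472 + 0.13 + 0.25 = 3.852.
Steady-state plasma level ∝ 1/CL, so new value = 64.6 / 3.852 = 17 μmol/L.

17 μmol/L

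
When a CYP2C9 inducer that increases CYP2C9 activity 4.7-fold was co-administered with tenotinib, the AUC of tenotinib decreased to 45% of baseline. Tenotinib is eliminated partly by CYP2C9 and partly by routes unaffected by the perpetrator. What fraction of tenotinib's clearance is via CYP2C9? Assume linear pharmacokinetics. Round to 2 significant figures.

0.33

Write x for the fraction cleared via CYP2C9. The observed AUC change means clearance rose to 1/0.450 = 2.222 of baseline.
Only the CYP2C9 route changed, so 2.222 = x·4.7 + (1 − x), giving x = 0.33.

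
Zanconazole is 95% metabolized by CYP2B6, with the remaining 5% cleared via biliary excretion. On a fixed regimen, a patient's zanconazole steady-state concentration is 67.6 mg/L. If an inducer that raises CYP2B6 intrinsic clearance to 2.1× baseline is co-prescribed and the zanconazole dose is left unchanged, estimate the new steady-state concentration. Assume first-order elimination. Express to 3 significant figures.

The CYP2B6 pathway (95% of clearance) increases to 2.1× activity: 0.95 × 2.1 = 1.995.
Non-CYP routes (5%) are unchanged.
New clearance relative to baseline: 1.995 + 0.05 = 2.045.
New steady-state concentration = baseline ÷ relative clearance = 67.6 / 2.045 = 33.1 mg/L.

33.1 mg/L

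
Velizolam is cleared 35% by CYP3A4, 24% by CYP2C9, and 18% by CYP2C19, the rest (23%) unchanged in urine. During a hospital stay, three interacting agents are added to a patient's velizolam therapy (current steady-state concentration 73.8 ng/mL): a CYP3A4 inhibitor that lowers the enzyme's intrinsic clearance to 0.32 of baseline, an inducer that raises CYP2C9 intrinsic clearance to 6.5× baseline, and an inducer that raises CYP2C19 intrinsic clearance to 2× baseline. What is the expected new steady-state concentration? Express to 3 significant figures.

The CYP3A4 pathway (35% of clearance) falls to 0.32× activity: 0.35 × 0.32 = 0.112.
The CYP2C9 pathway (24% of clearance) rises to 6.5× activity: 0.24 × 6.5 = 1.56.
The CYP2C19 pathway (18% of clearance) rises to 2× activity: 0.18 × 2 = 0.36.
Non-CYP routes (23%) are unchanged.
CL_new/CL_old = 0.112 + 1.56 + 0.36 + 0.23 = 2.262.
Dividing the baseline by the relative clearance: 73.8 / 2.262 = 32.6 ng/mL.

32.6 ng/mL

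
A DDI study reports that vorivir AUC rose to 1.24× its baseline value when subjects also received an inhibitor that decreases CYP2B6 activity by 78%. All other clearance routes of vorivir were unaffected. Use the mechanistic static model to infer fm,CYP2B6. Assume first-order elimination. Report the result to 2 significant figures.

CL'/CL = 1 / 1.24 = 0.8065
0.22·fm + (1 − fm) = 0.8065
fm = (0.8065 − 1) / (0.22 − 1) = 0.25

0.25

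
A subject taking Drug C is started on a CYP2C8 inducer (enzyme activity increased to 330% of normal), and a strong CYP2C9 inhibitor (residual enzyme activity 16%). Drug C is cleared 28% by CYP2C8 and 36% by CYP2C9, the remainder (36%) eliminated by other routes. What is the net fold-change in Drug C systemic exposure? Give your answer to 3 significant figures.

The CYP2C8 pathway (28% of clearance) is boosted to 3.3× activity: 0.28 × 3.3 = 0.924.
The CYP2C9 pathway (36% of clearance) falls to 0.16× activity: 0.36 × 0.16 = 0.0576.
The remaining 36% of clearance is unaffected.
New clearance relative to baseline: 0.924 + 0.0576 + 0.36 = 1.3416.
Net systemic exposure ratio = 1 / 1.3416 = 0.745.

0.745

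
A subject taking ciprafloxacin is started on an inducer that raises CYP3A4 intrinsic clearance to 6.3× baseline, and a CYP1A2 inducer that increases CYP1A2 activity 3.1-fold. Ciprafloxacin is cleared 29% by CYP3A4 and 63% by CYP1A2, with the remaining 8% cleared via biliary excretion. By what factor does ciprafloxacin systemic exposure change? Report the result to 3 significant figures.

The CYP3A4 pathway (29% of clearance) is boosted to 6.3× activity: 0.29 × 6.3 = 1.827.
The CYP1A2 pathway (63% of clearance) is boosted to 3.1× activity: 0.63 × 3.1 = 1.953.
The remaining 8% of clearance is unaffected.
New clearance relative to baseline: 1.827 + 1.953 + 0.08 = 3.86.
Because systemic exposure varies inversely with clearance, the combined effect is 1 / 3.86 = 0.259.

0.259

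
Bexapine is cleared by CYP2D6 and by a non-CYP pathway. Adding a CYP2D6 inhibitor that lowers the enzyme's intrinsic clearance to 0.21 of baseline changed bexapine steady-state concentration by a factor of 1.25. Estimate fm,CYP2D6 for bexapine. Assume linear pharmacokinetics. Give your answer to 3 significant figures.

CL'/CL = 1 / 1.25 = 0.8
0.21·fm + (1 − fm) = 0.8
fm = (0.8 − 1) / (0.21 − 1) = 0.253

0.253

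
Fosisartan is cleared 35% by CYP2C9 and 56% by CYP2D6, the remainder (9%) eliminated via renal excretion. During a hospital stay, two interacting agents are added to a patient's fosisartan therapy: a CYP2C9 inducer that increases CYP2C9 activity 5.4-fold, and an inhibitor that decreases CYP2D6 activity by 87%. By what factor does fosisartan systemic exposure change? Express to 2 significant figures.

The CYP2C9 pathway (35% of clearance) rises to 5.4× activity: 0.35 × 5.4 = 1.89.
The CYP2D6 pathway (56% of clearance) is reduced to 0.13× activity: 0.56 × 0.13 = 0.0728.
Non-CYP routes (9%) are unchanged.
Relative clearance = 1.89 + 0.0728 + 0.09 = 2.0528.
Net systemic exposure ratio = 1 / 2.0528 = 0.49.

0.49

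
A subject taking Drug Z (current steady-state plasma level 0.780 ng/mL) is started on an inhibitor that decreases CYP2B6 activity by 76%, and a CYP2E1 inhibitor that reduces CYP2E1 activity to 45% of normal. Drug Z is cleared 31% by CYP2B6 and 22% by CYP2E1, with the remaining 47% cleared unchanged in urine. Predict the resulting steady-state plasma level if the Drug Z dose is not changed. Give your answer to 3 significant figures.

CYP2B6: 0.31 × 0.24 = 0.0744
CYP2E1: 0.22 × 0.45 = 0.099
Other: 0.47 (unchanged)
New clearance relative to baseline: 0.0744 + 0.099 + 0.47 = 0.6434.
New steady-state plasma level = 0.780 / 0.6434 = 1.21 ng/mL (concentration scales inversely with clearance).

1.21 ng/mL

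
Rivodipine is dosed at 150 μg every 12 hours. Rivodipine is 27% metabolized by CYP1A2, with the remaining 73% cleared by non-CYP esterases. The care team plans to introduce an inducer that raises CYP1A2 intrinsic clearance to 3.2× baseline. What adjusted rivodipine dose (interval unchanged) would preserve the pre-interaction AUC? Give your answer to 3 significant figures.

239 μg

The CYP1A2 pathway (27% of clearance) rises to 3.2× activity: 0.27 × 3.2 = 0.864.
Non-CYP routes (73%) are unchanged.
CL_new/CL_old = 0.864 + 0.73 = 1.594.
Exposure is unchanged when dose changes in proportion to clearance. New dose = 150 μg × 1.594 = 239 μg.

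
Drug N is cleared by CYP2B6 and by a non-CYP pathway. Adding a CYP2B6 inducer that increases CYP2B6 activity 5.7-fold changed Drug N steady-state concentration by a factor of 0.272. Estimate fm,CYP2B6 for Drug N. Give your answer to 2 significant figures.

Write x for the fraction cleared via CYP2B6. The observed steady-state concentration change means clearance rose to 1/0.272 = 3.676 of baseline.
Setting x·5.7 + (1 − x) = 3.676 and solving: x = (3.676 − 1)/(5.7 − 1) = 0.57.

0.57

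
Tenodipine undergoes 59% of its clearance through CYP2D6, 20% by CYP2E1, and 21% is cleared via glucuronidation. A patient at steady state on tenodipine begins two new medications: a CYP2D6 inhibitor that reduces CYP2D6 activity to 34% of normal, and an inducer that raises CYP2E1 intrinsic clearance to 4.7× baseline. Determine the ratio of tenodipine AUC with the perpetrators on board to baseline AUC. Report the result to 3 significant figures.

The CYP2D6 pathway (59% of clearance) drops to 0.34× activity: 0.59 × 0.34 = 0.2006.
The CYP2E1 pathway (20% of clearance) is boosted to 4.7× activity: 0.2 × 4.7 = 0.94.
Non-CYP routes (21%) are unchanged.
Relative clearance = 0.2006 + 0.94 + 0.21 = 1.3506.
Net AUC ratio = 1 / 1.3506 = 0.740.

0.740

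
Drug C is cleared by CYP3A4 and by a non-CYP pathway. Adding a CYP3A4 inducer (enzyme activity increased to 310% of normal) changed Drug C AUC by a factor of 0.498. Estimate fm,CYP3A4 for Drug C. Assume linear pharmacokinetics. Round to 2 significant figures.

0.48

Write x for the fraction cleared via CYP3A4. The observed AUC change means clearance rose to 1/0.498 = 2.008 of baseline.
Only the CYP3A4 route changed, so 2.008 = x·3.1 + (1 − x), giving x = 0.48.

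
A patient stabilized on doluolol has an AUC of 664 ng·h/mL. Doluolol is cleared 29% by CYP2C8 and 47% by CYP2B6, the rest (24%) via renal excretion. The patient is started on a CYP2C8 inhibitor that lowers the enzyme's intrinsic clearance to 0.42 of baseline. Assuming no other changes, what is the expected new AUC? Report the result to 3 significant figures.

The CYP2C8 pathway (29% of clearance) is reduced to 0.42× activity: 0.29 × 0.42 = 0.1218.
CYP2B6 (47%) and the residual 24% are unaffected.
Relative clearance = 0.1218 + 0.47 + 0.24 = 0.8318.
With dosing unchanged, AUC scales as 1/CL: 664 / 0.8318 = 798 ng·h/mL.

798 ng·h/mL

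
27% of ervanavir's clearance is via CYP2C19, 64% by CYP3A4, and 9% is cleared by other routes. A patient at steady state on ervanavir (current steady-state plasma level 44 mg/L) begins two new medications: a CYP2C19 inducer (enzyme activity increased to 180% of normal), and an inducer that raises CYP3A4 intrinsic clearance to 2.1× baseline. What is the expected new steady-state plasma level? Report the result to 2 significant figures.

CYP2C19: 0.27 × 1.8 = 0.486
CYP3A4: 0.64 × 2.1 = 1.344
Other: 0.09 (unchanged)
New clearance relative to baseline: 0.486 + 1.344 + 0.09 = 1.92.
Steady-state plasma level ∝ 1/CL: new value = 44 / 1.92 = 23 mg/L.

23 mg/L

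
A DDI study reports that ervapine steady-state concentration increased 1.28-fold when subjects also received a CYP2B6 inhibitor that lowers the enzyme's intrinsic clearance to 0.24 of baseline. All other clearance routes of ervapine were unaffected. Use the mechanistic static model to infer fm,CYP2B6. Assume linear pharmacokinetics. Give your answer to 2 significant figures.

0.29

CL'/CL = 1 / 1.28 = 0.7812
0.24·fm + (1 − fm) = 0.7812
fm = (0.7812 − 1) / (0.24 − 1) = 0.29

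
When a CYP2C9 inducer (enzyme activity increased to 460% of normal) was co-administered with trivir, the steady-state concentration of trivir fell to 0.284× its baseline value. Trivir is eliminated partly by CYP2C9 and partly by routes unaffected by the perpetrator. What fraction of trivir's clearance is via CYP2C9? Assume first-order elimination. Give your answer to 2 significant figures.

CL'/CL = 1 / 0.284 = 3.521
4.6·fm + (1 − fm) = 3.521
fm = (3.521 − 1) / (4.6 − 1) = 0.70

0.70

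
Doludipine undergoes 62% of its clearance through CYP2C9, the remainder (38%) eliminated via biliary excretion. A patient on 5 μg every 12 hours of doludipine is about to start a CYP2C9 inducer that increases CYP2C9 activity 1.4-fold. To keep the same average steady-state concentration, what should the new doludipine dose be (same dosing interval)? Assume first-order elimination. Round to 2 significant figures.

The CYP2C9 pathway (62% of clearance) rises to 1.4× activity: 0.62 × 1.4 = 0.868.
Non-CYP routes (38%) are unchanged.
New clearance relative to baseline: 0.868 + 0.38 = 1.248.
Css,avg = (dose rate)/CL, so holding Css fixed requires dose ∝ CL: 5 × 1.248 = 6.2 μg.

6.2 μg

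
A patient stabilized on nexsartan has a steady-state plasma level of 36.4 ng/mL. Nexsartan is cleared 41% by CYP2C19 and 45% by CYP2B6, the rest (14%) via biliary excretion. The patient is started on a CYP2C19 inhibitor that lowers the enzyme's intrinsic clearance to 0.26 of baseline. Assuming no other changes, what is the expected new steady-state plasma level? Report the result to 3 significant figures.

The CYP2C19 pathway (41% of clearance) is reduced to 0.26× activity: 0.41 × 0.26 = 0.1066.
CYP2B6 (45%) and the residual 14% are unaffected.
CL_new/CL_old = 0.1066 + 0.45 + 0.14 = 0.6966.
Steady-state plasma level ∝ 1/CL, so new value = 36.4 / 0.6966 = 52.3 ng/mL.

52.3 ng/mL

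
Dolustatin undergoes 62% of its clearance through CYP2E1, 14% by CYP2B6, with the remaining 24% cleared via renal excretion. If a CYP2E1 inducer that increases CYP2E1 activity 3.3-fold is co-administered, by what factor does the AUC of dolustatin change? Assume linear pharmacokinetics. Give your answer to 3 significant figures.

0.412

CYP2E1: 0.62 × 3.3 = 2.046
CYP2B6: 0.14 (unchanged)
Other: 0.24 (unchanged)
CL_new/CL_old = 2.046 + 0.14 + 0.24 = 2.426.
AUC ratio = CL_old/CL_new = 1 / 2.426 = 0.412.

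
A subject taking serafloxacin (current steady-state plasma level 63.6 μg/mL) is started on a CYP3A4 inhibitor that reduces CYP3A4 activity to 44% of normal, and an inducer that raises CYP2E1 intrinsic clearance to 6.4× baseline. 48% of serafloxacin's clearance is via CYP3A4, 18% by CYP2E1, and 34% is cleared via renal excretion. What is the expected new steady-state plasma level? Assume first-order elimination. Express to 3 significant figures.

37.3 μg/mL

The CYP3A4 pathway (48% of clearance) is reduced to 0.44× activity: 0.48 × 0.44 = 0.2112.
The CYP2E1 pathway (18% of clearance) increases to 6.4× activity: 0.18 × 6.4 = 1.152.
Non-CYP routes (34%) are unchanged.
New clearance relative to baseline: 0.2112 + 1.152 + 0.34 = 1.7032.
New steady-state plasma level = 63.6 / 1.7032 = 37.3 μg/mL (concentration scales inversely with clearance).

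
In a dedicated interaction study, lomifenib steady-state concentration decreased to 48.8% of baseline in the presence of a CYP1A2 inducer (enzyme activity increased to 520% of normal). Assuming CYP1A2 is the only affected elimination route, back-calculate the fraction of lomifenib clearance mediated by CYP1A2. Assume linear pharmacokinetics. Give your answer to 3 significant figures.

0.250

CL'/CL = 1 / 0.488 = 2.049
5.2·fm + (1 − fm) = 2.049
fm = (2.049 − 1) / (5.2 − 1) = 0.250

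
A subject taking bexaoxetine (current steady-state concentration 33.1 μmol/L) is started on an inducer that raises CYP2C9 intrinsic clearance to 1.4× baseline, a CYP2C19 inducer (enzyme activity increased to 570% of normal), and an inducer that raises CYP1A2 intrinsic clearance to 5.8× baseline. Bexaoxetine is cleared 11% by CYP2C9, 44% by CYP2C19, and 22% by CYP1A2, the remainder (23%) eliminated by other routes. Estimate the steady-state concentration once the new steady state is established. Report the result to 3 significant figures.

The CYP2C9 pathway (11% of clearance) increases to 1.4× activity: 0.11 × 1.4 = 0.154.
The CYP2C19 pathway (44% of clearance) increases to 5.7× activity: 0.44 × 5.7 = 2.508.
The CYP1A2 pathway (22% of clearance) rises to 5.8× activity: 0.22 × 5.8 = 1.276.
The remaining 23% of clearance is unaffected.
CL_new/CL_old = 0.154 + 2.508 + 1.276 + 0.23 = 4.168.
Dividing the baseline by the relative clearance: 33.1 / 4.168 = 7.94 μmol/L.

7.94 μmol/L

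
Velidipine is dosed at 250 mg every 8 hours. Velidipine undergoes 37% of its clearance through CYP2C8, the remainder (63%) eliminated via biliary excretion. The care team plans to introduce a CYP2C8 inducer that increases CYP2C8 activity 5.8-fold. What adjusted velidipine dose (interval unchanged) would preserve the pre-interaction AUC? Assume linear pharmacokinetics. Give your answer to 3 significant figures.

The CYP2C8 pathway (37% of clearance) rises to 5.8× activity: 0.37 × 5.8 = 2.146.
Non-CYP routes (63%) are unchanged.
New clearance relative to baseline: 2.146 + 0.63 = 2.776.
Css,avg = (dose rate)/CL, so holding Css fixed requires dose ∝ CL: 250 × 2.776 = 694 mg.

694 mg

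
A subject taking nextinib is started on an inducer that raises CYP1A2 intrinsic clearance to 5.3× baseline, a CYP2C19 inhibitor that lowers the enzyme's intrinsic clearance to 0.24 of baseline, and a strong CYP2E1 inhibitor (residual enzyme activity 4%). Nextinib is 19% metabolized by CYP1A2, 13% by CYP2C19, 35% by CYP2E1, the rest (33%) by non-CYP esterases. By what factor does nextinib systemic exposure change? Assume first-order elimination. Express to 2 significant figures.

The CYP1A2 pathway (19% of clearance) is boosted to 5.3× activity: 0.19 × 5.3 = 1.007.
The CYP2C19 pathway (13% of clearance) is reduced to 0.24× activity: 0.13 × 0.24 = 0.0312.
The CYP2E1 pathway (35% of clearance) is reduced to 0.04× activity: 0.35 × 0.04 = 0.014.
Non-CYP routes (33%) are unchanged.
Relative clearance = 1.007 + 0.0312 + 0.014 + 0.33 = 1.3822.
Because systemic exposure varies inversely with clearance, the combined effect is 1 / 1.3822 = 0.72.

0.72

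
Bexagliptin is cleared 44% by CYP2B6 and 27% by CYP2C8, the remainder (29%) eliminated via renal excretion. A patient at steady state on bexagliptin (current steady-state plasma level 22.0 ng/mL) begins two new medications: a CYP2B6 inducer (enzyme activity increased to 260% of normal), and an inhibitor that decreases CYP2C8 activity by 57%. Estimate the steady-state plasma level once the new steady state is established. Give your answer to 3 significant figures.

CYP2B6: 0.44 × 2.6 = 1.144
CYP2C8: 0.27 × 0.43 = 0.1161
Other: 0.29 (unchanged)
New clearance relative to baseline: 1.144 + 0.1161 + 0.29 = 1.5501.
Steady-state plasma level ∝ 1/CL: new value = 22.0 / 1.5501 = 14.2 ng/mL.

14.2 ng/mL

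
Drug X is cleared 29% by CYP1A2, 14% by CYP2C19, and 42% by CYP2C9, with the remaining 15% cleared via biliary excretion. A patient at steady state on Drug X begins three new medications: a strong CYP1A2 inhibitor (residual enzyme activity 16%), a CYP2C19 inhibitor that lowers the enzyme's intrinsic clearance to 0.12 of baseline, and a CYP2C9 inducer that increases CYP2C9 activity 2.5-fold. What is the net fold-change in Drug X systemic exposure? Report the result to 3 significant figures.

CYP1A2: 0.29 × 0.16 = 0.0464
CYP2C19: 0.14 × 0.12 = 0.0168
CYP2C9: 0.42 × 2.5 = 1.05
Other: 0.15 (unchanged)
New clearance relative to baseline: 0.0464 + 0.0168 + 1.05 + 0.15 = 1.2632.
Because systemic exposure varies inversely with clearance, the combined effect is 1 / 1.2632 = 0.792.

0.792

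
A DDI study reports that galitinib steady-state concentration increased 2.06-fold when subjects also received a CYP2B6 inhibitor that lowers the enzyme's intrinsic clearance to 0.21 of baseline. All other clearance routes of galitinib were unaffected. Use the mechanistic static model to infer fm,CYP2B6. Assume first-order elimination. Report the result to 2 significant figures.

0.65

CL'/CL = 1 / 2.06 = 0.4854
0.21·fm + (1 − fm) = 0.4854
fm = (0.4854 − 1) / (0.21 − 1) = 0.65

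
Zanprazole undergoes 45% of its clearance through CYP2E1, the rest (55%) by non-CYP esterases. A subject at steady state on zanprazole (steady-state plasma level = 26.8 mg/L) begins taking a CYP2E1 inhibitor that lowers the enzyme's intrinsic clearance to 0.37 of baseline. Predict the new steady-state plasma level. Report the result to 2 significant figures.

The CYP2E1 pathway (45% of clearance) is reduced to 0.37× activity: 0.45 × 0.37 = 0.1665.
Non-CYP routes (55%) are unchanged.
Relative clearance = 0.1665 + 0.55 = 0.7165.
Steady-state plasma level ∝ 1/CL, so new value = 26.8 / 0.7165 = 37 mg/L.

37 mg/L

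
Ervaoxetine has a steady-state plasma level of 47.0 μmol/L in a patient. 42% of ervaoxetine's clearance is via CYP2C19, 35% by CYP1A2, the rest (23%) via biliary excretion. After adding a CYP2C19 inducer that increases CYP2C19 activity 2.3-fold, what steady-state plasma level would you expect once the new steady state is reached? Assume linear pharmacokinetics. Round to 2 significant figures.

30 μmol/L

The CYP2C19 pathway (42% of clearance) increases to 2.3× activity: 0.42 × 2.3 = 0.966.
CYP1A2 (35%) and the residual 23% are unaffected.
Relative clearance = 0.966 + 0.35 + 0.23 = 1.546.
New steady-state plasma level = baseline ÷ relative clearance = 47.0 / 1.546 = 30 μmol/L.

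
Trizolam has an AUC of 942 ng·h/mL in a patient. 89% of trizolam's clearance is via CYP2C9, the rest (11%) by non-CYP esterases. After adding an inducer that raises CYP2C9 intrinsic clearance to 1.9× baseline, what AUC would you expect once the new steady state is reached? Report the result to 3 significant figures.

The CYP2C9 pathway (89% of clearance) increases to 1.9× activity: 0.89 × 1.9 = 1.691.
Non-CYP routes (11%) are unchanged.
New clearance relative to baseline: 1.691 + 0.11 = 1.801.
With dosing unchanged, AUC scales as 1/CL: 942 / 1.801 = 523 ng·h/mL.

523 ng·h/mL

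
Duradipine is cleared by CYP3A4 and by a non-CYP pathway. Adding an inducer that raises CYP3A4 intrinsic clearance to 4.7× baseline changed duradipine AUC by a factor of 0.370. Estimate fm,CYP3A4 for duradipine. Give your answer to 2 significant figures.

0.46

Call the CYP3A4 fraction fm. After the interaction, CL_new/CL_old = fm × 4.7 + (1 − fm).
AUC ratio = 1 / (new CL fraction), so new CL fraction = 1 / 0.370 = 2.703.
fm × 4.7 + 1 − fm = 2.703  ⇒  fm × (4.7 − 1) = 1.703  ⇒  fm = 0.46.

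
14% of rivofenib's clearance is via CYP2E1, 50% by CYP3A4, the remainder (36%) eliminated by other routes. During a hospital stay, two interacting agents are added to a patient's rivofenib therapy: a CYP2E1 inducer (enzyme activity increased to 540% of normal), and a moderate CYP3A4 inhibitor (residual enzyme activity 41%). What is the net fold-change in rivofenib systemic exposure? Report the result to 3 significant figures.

0.757

CYP2E1: 0.14 × 5.4 = 0.756
CYP3A4: 0.5 × 0.41 = 0.205
Other: 0.36 (unchanged)
CL_new/CL_old = 0.756 + 0.205 + 0.36 = 1.321.
Net systemic exposure ratio = 1 / 1.321 = 0.757.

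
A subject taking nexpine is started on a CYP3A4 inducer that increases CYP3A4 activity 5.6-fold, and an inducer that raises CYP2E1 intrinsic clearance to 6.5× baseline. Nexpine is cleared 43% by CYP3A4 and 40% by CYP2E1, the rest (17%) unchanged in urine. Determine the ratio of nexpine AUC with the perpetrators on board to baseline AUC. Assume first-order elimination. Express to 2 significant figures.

0.19

CYP3A4: 0.43 × 5.6 = 2.408
CYP2E1: 0.4 × 6.5 = 2.6
Other: 0.17 (unchanged)
Relative clearance = 2.408 + 2.6 + 0.17 = 5.178.
AUC ∝ 1/CL: fold-change = 1 / 5.178 = 0.19.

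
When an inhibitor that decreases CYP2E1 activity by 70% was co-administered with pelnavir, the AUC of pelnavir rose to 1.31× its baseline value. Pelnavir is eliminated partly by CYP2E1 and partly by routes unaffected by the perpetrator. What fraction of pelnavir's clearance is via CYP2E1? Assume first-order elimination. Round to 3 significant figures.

0.338

Let fm be the CYP2E1 fraction. New clearance relative to baseline = fm × 0.3 + (1 − fm).
AUC ratio = 1 / (new CL fraction), so new CL fraction = 1 / 1.31 = 0.7634.
fm × 0.3 + 1 − fm = 0.7634  ⇒  fm × (0.3 − 1) = −0.2366  ⇒  fm = 0.338.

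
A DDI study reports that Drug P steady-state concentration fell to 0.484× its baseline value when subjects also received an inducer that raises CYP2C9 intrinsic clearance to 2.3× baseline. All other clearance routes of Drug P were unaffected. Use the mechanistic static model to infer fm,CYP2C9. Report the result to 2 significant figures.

0.82

CL'/CL = 1 / 0.484 = 2.066
2.3·fm + (1 − fm) = 2.066
fm = (2.066 − 1) / (2.3 − 1) = 0.82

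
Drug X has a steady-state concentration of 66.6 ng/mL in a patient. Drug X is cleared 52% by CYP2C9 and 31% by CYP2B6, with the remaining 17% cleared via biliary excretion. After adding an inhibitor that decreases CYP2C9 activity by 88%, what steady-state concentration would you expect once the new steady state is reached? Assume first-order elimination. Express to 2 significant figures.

The CYP2C9 pathway (52% of clearance) is reduced to 0.12× activity: 0.52 × 0.12 = 0.0624.
CYP2B6 (31%) and the residual 17% are unaffected.
Relative clearance = 0.0624 + 0.31 + 0.17 = 0.5424.
New steady-state concentration = baseline ÷ relative clearance = 66.6 / 0.5424 = 1.2 × 10² ng/mL.

1.2 × 10² ng/mL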